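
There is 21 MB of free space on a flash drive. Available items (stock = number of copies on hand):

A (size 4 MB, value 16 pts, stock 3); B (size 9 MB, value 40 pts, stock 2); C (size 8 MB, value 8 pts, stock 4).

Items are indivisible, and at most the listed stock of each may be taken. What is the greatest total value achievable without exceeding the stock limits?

Top feasible selections:
- 3×A + 1×B: size 21, value 88
- 2×B: size 18, value 80
- 2×A + 1×B: size 17, value 72
- 1×A + 1×B + 1×C: size 21, value 64
Best: 88 pts.

88 pts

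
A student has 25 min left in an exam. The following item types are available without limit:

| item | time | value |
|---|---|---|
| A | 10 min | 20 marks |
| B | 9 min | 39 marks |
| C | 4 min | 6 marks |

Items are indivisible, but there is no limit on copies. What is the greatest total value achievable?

Best value-per-unit is B at 39/9; filling with it alone gives 2×39 = 78.
Optimal mix: 2×B + 1×C → time 22, value 84.

84 marks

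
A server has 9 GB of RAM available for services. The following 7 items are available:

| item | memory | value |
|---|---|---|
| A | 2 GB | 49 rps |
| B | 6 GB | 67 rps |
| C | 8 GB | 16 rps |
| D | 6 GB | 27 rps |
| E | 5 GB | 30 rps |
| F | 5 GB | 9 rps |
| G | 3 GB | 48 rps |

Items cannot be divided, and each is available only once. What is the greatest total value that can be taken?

Check high-value combinations within 9 GB:
- A+B: memory 2+6=8, value 49+67=116
- B+G: memory 6+3=9, value 67+48=115
- A+G: memory 2+3=5, value 49+48=97
- A+E: memory 2+5=7, value 49+30=79
- E+G: memory 5+3=8, value 30+48=78
Best: 116 rps.

116 rps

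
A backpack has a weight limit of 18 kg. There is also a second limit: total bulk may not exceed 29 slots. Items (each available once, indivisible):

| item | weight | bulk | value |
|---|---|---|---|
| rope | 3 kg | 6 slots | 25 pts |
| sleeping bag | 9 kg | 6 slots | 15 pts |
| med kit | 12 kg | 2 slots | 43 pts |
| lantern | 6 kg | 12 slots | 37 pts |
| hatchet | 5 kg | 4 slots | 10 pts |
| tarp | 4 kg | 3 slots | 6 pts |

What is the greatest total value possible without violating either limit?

80 pts

Feasible sets respecting both limits:
- med kit+lantern: weight 18, bulk 14, value 80
- rope+lantern+hatchet+tarp: weight 18, bulk 25, value 78
- rope+sleeping bag+lantern: weight 18, bulk 24, value 77
- rope+lantern+hatchet: weight 14, bulk 22, value 72
Best: 80 pts.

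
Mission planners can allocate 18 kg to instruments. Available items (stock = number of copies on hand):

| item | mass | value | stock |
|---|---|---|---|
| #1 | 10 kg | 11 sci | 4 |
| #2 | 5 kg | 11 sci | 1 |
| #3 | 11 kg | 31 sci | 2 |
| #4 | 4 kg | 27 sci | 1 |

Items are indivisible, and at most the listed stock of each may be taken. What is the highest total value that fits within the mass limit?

58 sci

Top feasible selections:
- 1×#3 + 1×#4: mass 15, value 58
- 1×#2 + 1×#3: mass 16, value 42
- 1×#2 + 1×#4: mass 9, value 38
- 1×#1 + 1×#4: mass 14, value 38
Best: 58 sci.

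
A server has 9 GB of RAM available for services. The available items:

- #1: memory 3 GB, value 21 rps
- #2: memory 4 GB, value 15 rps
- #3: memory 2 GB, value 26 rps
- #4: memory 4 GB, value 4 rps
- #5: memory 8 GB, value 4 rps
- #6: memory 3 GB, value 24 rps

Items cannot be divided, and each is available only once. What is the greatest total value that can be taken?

Check high-value combinations within 9 GB:
- #1+#3+#6: memory 3+2+3=8, value 21+26+24=71
- #2+#3+#6: memory 4+2+3=9, value 15+26+24=65
- #1+#2+#3: memory 3+4+2=9, value 21+15+26=62
- #3+#4+#6: memory 2+4+3=9, value 26+4+24=54
- #1+#3+#4: memory 3+2+4=9, value 21+26+4=51
Best: 71 rps.

71 rps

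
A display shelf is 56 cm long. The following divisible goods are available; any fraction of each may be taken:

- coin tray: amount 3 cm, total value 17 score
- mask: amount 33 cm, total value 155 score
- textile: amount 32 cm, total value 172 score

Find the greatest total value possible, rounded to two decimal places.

287.64

Take in order of value per unit:
- coin tray (17/3 per unit): all 3 → value 17, running total 17.00
- textile (172/32 per unit): all 32 → value 172, running total 189.00
- mask (155/33 per unit): 21 of 33 → value 21×155/33 = 98.6364, running total 287.64
Total 287.64.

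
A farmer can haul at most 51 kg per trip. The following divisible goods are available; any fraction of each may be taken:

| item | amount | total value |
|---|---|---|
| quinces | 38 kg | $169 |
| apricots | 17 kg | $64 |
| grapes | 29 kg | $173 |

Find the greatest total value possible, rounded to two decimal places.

Take in order of value per unit:
- grapes (173/29 per unit): all 29 → value 173, running total 173.00
- quinces (169/38 per unit): 22 of 38 → value 22×169/38 = 97.8421, running total 270.84
Total 270.84.

270.84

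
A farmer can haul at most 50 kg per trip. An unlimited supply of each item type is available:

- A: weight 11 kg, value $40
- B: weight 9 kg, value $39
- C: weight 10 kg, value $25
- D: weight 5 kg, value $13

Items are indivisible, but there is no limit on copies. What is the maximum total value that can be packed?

$208

Best value-per-unit is B at 39/9; filling with it alone gives 5×39 = 195.
Optimal mix: 5×B + 1×D → weight 50, value 208.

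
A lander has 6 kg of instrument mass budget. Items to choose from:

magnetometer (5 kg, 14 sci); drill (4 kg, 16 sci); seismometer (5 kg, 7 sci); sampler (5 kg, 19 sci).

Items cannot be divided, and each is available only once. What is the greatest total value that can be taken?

This is a 0/1 knapsack; check combinations near the capacity.
- sampler: mass 5, value 19
- drill: mass 4, value 16
- magnetometer: mass 5, value 14
- seismometer: mass 5, value 7
Best: 19 sci.

19 sci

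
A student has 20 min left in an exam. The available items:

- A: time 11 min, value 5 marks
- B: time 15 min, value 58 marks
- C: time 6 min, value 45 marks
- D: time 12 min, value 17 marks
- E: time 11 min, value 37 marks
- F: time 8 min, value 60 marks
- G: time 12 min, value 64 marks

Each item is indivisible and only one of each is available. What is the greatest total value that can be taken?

124 marks

Check high-value combinations within 20 min:
- F+G: time 8+12=20, value 60+64=124
- C+G: time 6+12=18, value 45+64=109
- C+F: time 6+8=14, value 45+60=105
Best: 124 marks.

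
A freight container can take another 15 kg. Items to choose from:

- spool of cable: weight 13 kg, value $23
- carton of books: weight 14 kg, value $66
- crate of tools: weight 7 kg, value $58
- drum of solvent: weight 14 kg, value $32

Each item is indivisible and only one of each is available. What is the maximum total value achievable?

$66

Check high-value combinations within 15 kg:
- carton of books: weight 14, value 66
- crate of tools: weight 7, value 58
- drum of solvent: weight 14, value 32
- spool of cable: weight 13, value 23
Best: $66.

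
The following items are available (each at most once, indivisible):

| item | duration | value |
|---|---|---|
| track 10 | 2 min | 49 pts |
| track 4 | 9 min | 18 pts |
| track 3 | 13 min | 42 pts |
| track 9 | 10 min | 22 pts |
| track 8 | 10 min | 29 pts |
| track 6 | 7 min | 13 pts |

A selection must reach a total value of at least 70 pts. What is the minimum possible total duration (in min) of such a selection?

Subsets with value ≥ 70, sorted by total duration:
- track 10+track 8: duration 12, value 78
- track 10+track 9: duration 12, value 71
- track 10+track 3: duration 15, value 91
- track 10+track 4+track 6: duration 18, value 80
Minimum duration: 12 min.

12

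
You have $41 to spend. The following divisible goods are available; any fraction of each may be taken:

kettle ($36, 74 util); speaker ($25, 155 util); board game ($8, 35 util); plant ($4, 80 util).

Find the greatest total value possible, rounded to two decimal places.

278.22

Take in order of value per unit:
- plant (80/4 per unit): all 4 → value 80, running total 80.00
- speaker (155/25 per unit): all 25 → value 155, running total 235.00
- board game (35/8 per unit): all 8 → value 35, running total 270.00
- kettle (74/36 per unit): 4 of 36 → value 4×74/36 = 8.2222, running total 278.22
Total 278.22.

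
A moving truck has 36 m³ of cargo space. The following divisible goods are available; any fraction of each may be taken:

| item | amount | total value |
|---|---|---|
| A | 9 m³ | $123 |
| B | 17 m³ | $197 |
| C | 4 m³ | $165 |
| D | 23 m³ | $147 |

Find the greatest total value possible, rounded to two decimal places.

523.35

Take in order of value per unit:
- C (165/4 per unit): all 4 → value 165, running total 165.00
- A (123/9 per unit): all 9 → value 123, running total 288.00
- B (197/17 per unit): all 17 → value 197, running total 485.00
- D (147/23 per unit): 6 of 23 → value 6×147/23 = 38.3478, running total 523.35
Total 523.35.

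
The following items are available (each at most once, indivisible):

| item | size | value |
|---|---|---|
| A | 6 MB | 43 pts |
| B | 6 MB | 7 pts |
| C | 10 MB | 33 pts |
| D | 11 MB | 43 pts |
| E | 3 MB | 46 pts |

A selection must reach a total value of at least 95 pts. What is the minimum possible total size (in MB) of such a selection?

Subsets with value ≥ 95, sorted by total size:
- A+B+E: size 15, value 96
- A+C+E: size 19, value 122
Minimum size: 15 MB.

15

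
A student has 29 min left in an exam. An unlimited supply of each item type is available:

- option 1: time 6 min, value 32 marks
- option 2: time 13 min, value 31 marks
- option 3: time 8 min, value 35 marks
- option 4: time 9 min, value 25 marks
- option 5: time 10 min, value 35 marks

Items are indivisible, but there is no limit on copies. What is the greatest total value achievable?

134 marks

Best value-per-unit is option 1 at 32/6; filling with it alone gives 4×32 = 128.
Optimal mix: 2×option 1 + 2×option 3 → time 28, value 134.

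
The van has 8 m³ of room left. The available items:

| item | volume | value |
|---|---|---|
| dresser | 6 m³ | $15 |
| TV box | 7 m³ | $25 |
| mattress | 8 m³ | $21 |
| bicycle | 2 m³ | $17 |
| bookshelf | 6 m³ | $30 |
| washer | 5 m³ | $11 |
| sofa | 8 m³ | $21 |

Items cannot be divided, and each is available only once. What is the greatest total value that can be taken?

Check high-value combinations within 8 m³:
- bicycle+bookshelf: volume 2+6=8, value 17+30=47
- dresser+bicycle: volume 6+2=8, value 15+17=32
- bookshelf: volume 6, value 30
- bicycle+washer: volume 2+5=7, value 17+11=28
Best: $47.

$47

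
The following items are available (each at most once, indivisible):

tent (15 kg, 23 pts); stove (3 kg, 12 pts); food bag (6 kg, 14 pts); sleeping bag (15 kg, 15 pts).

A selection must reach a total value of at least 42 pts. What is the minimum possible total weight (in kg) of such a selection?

Subsets with value ≥ 42, sorted by total weight:
- tent+stove+food bag: weight 24, value 49
- tent+stove+sleeping bag: weight 33, value 50
- tent+food bag+sleeping bag: weight 36, value 52
Minimum weight: 24 kg.

24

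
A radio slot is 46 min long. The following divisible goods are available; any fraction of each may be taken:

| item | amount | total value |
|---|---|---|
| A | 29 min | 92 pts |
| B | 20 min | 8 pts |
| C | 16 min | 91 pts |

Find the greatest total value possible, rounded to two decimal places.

Take in order of value per unit:
- C (91/16 per unit): all 16 → value 91, running total 91.00
- A (92/29 per unit): all 29 → value 92, running total 183.00
- B (8/20 per unit): 1 of 20 → value 1×8/20 = 0.4000, running total 183.40
Total 183.40.

183.40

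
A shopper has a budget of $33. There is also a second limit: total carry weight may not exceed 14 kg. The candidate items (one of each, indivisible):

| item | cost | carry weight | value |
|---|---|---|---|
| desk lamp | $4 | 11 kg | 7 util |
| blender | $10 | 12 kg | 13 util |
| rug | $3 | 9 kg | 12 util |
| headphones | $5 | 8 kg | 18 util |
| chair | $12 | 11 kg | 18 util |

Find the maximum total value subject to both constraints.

18 util

Feasible sets respecting both limits:
- headphones: cost 5, carry weight 8, value 18
- chair: cost 12, carry weight 11, value 18
- blender: cost 10, carry weight 12, value 13
- rug: cost 3, carry weight 9, value 12
Best: 18 util.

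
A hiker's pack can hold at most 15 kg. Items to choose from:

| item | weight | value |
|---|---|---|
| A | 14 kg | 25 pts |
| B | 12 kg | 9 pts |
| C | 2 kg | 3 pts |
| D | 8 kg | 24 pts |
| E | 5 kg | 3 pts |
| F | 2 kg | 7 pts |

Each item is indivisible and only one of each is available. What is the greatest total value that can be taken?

34 pts

Check high-value combinations within 15 kg:
- C+D+F: weight 2+8+2=12, value 3+24+7=34
- D+E+F: weight 8+5+2=15, value 24+3+7=34
- D+F: weight 8+2=10, value 24+7=31
- C+D+E: weight 2+8+5=15, value 3+24+3=30
- C+D: weight 2+8=10, value 3+24=27
Best: 34 pts.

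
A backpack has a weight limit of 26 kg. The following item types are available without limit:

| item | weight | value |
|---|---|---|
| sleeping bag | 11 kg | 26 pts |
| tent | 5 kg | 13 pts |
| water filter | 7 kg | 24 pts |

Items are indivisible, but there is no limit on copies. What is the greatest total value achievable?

85 pts

Best value-per-unit is water filter at 24/7; filling with it alone gives 3×24 = 72.
Optimal mix: 1×tent + 3×water filter → weight 26, value 85.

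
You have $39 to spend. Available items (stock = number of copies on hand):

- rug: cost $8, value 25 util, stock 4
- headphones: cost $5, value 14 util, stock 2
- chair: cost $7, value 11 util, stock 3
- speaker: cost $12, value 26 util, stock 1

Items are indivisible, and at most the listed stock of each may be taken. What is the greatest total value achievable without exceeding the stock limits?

114 util

Best selections within cost 39 and stock limits:
- 4×rug + 1×headphones: cost 37, value 114
- 4×rug + 1×chair: cost 39, value 111
- 2×rug + 2×headphones + 1×speaker: cost 38, value 104
- 3×rug + 2×headphones: cost 34, value 103
Best: 114 util.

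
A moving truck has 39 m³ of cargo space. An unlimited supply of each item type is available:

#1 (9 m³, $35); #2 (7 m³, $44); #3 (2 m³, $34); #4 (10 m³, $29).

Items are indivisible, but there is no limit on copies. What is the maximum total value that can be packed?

$646

Best value-per-unit is #3 at 34/2, and filling with it alone uses volume 19×2=38. No mix of the others beats 19×34 = 646.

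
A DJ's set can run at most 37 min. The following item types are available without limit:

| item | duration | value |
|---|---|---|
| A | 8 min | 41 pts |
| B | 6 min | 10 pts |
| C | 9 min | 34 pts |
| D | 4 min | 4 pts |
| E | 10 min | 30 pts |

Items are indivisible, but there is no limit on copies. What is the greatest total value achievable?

168 pts

Best value-per-unit is A at 41/8; filling with it alone gives 4×41 = 164.
Optimal mix: 4×A + 1×D → duration 36, value 168.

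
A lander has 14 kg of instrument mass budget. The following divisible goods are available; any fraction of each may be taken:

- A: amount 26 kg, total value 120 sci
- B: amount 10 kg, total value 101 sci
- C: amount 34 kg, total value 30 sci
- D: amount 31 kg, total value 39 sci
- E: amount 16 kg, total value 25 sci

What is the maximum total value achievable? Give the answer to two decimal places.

119.46

Take in order of value per unit:
- B (101/10 per unit): all 10 → value 101, running total 101.00
- A (120/26 per unit): 4 of 26 → value 4×120/26 = 18.4615, running total 119.46
Total 119.46.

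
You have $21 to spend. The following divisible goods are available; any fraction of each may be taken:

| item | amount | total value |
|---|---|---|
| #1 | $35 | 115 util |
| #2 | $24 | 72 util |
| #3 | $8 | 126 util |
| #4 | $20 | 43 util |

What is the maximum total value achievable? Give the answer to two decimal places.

168.71

Take in order of value per unit:
- #3 (126/8 per unit): all 8 → value 126, running total 126.00
- #1 (115/35 per unit): 13 of 35 → value 13×115/35 = 42.7143, running total 168.71
Total 168.71.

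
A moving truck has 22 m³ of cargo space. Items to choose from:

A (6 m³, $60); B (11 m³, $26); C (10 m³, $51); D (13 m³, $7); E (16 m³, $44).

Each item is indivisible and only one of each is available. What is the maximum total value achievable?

$111

This is a 0/1 knapsack; check combinations near the capacity.
- A+C: volume 6+10=16, value 60+51=111
- A+E: volume 6+16=22, value 60+44=104
- A+B: volume 6+11=17, value 60+26=86
- B+C: volume 11+10=21, value 26+51=77
Best: $111.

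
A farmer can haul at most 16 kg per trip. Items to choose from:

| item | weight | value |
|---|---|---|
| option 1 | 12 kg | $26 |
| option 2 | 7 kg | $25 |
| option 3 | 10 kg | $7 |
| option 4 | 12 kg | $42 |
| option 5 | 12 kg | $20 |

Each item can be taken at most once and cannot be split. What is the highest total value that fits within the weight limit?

$42

Check high-value combinations within 16 kg:
- option 4: weight 12, value 42
- option 1: weight 12, value 26
- option 2: weight 7, value 25
- option 5: weight 12, value 20
Best: $42.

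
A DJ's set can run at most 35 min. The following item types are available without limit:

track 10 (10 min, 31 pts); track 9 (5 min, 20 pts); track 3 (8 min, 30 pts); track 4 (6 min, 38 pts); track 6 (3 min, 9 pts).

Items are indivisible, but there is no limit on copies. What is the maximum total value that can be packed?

Best value-per-unit is track 4 at 38/6; filling with it alone gives 5×38 = 190.
Optimal mix: 1×track 9 + 5×track 4 → duration 35, value 210.

210 pts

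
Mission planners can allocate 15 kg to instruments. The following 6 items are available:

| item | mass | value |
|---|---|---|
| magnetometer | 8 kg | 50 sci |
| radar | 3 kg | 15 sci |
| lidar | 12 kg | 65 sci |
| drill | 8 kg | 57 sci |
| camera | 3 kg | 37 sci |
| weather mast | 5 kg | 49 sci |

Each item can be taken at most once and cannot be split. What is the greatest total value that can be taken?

Check high-value combinations within 15 kg:
- radar+drill+camera: mass 3+8+3=14, value 15+57+37=109
- drill+weather mast: mass 8+5=13, value 57+49=106
- magnetometer+radar+camera: mass 8+3+3=14, value 50+15+37=102
- lidar+camera: mass 12+3=15, value 65+37=102
- radar+camera+weather mast: mass 3+3+5=11, value 15+37+49=101
Best: 109 sci.

109 sci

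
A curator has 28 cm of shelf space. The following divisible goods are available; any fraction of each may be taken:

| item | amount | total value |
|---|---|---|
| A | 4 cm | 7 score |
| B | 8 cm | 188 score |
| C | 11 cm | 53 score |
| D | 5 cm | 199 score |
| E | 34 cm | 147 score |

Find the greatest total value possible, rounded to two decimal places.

Take in order of value per unit:
- D (199/5 per unit): all 5 → value 199, running total 199.00
- B (188/8 per unit): all 8 → value 188, running total 387.00
- C (53/11 per unit): all 11 → value 53, running total 440.00
- E (147/34 per unit): 4 of 34 → value 4×147/34 = 17.2941, running total 457.29
Total 457.29.

457.29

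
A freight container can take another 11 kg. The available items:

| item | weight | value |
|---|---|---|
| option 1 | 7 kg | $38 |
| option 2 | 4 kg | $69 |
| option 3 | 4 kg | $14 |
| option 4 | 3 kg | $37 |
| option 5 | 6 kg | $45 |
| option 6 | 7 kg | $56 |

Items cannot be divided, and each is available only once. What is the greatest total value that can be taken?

Check high-value combinations within 11 kg:
- option 2+option 6: weight 4+7=11, value 69+56=125
- option 2+option 3+option 4: weight 4+4+3=11, value 69+14+37=120
- option 2+option 5: weight 4+6=10, value 69+45=114
- option 1+option 2: weight 7+4=11, value 38+69=107
Best: $125.

$125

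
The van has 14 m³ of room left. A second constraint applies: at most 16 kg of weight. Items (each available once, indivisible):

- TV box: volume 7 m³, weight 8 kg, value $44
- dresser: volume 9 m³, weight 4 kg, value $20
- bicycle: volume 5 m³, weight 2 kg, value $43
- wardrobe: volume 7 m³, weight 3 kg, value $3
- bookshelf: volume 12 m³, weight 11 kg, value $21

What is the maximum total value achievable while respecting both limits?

$87

Feasible sets respecting both limits:
- TV box+bicycle: volume 12, weight 10, value 87
- dresser+bicycle: volume 14, weight 6, value 63
- TV box+wardrobe: volume 14, weight 11, value 47
Best: $87.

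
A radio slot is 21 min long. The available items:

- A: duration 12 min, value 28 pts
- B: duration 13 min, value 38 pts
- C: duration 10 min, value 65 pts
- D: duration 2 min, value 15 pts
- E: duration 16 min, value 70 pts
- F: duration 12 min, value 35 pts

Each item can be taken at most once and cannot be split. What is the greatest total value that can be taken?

85 pts

Check high-value combinations within 21 min:
- D+E: duration 2+16=18, value 15+70=85
- C+D: duration 10+2=12, value 65+15=80
- E: duration 16, value 70
Best: 85 pts.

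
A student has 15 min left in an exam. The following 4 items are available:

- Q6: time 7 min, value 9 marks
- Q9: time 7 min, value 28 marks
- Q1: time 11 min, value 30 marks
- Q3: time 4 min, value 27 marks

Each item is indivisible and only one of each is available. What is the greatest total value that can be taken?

57 marks

This is a 0/1 knapsack; check combinations near the capacity.
- Q1+Q3: time 11+4=15, value 30+27=57
- Q9+Q3: time 7+4=11, value 28+27=55
- Q6+Q9: time 7+7=14, value 9+28=37
Best: 57 marks.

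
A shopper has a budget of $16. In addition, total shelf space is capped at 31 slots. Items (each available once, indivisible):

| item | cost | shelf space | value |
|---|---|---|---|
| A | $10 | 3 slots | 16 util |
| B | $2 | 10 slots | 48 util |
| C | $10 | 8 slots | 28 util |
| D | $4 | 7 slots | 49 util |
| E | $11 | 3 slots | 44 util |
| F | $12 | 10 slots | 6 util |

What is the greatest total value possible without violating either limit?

Feasible sets respecting both limits:
- B+C+D: cost 16, shelf space 25, value 125
- A+B+D: cost 16, shelf space 20, value 113
- B+D: cost 6, shelf space 17, value 97
Best: 125 util.

125 util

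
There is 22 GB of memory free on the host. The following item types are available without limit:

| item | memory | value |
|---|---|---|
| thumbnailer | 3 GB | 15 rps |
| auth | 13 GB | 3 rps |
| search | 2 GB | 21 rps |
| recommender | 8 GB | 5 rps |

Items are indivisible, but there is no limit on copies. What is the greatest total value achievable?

231 rps

Best value-per-unit is search at 21/2, and filling with it alone uses memory 11×2=22. No mix of the others beats 11×21 = 231.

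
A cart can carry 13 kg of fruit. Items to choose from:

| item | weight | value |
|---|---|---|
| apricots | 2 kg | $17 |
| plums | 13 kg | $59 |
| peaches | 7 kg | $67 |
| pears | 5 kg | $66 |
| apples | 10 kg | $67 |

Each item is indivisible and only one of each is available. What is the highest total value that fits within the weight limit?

$133

Check high-value combinations within 13 kg:
- peaches+pears: weight 7+5=12, value 67+66=133
- apricots+peaches: weight 2+7=9, value 17+67=84
- apricots+apples: weight 2+10=12, value 17+67=84
- apricots+pears: weight 2+5=7, value 17+66=83
Best: $133.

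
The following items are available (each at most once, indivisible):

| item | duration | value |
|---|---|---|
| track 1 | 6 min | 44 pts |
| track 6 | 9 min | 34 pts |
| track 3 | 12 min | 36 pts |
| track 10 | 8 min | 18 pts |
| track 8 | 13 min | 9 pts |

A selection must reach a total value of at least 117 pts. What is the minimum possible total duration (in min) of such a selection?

35

Subsets with value ≥ 117, sorted by total duration:
- track 1+track 6+track 3+track 10: duration 35, value 132
- track 1+track 6+track 3+track 8: duration 40, value 123
- track 1+track 6+track 3+track 10+track 8: duration 48, value 141
Minimum duration: 35 min.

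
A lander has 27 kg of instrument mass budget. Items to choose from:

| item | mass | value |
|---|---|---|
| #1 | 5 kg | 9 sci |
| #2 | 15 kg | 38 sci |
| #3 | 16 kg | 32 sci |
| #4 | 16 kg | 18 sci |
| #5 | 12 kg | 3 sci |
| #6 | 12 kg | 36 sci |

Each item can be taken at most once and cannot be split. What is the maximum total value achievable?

74 sci

This is a 0/1 knapsack; check combinations near the capacity.
- #2+#6: mass 15+12=27, value 38+36=74
- #1+#2: mass 5+15=20, value 9+38=47
- #1+#6: mass 5+12=17, value 9+36=45
- #1+#3: mass 5+16=21, value 9+32=41
Best: 74 sci.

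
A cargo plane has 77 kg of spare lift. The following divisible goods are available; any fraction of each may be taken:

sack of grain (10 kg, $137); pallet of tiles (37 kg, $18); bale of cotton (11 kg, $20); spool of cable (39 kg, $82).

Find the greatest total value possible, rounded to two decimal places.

Take in order of value per unit:
- sack of grain (137/10 per unit): all 10 → value 137, running total 137.00
- spool of cable (82/39 per unit): all 39 → value 82, running total 219.00
- bale of cotton (20/11 per unit): all 11 → value 20, running total 239.00
- pallet of tiles (18/37 per unit): 17 of 37 → value 17×18/37 = 8.2703, running total 247.27
Total 247.27.

247.27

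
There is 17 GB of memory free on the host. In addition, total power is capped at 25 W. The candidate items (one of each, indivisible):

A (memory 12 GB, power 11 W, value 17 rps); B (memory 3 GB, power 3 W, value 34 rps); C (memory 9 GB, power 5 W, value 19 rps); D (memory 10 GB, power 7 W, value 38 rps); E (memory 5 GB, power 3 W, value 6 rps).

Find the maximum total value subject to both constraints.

72 rps

Feasible sets respecting both limits:
- B+D: memory 13, power 10, value 72
- B+C+E: memory 17, power 11, value 59
- B+C: memory 12, power 8, value 53
Best: 72 rps.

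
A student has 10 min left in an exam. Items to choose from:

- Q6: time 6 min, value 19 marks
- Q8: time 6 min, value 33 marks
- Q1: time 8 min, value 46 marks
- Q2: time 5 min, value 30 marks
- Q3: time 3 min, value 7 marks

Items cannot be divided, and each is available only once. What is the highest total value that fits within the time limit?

46 marks

Check high-value combinations within 10 min:
- Q1: time 8, value 46
- Q8+Q3: time 6+3=9, value 33+7=40
- Q2+Q3: time 5+3=8, value 30+7=37
- Q8: time 6, value 33
Best: 46 marks.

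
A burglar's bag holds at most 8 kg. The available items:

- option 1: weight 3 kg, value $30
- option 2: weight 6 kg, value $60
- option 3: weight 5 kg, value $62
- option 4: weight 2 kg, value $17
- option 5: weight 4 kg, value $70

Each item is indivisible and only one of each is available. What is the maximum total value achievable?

$100

Check high-value combinations within 8 kg:
- option 1+option 5: weight 3+4=7, value 30+70=100
- option 1+option 3: weight 3+5=8, value 30+62=92
- option 4+option 5: weight 2+4=6, value 17+70=87
- option 3+option 4: weight 5+2=7, value 62+17=79
- option 2+option 4: weight 6+2=8, value 60+17=77
Best: $100.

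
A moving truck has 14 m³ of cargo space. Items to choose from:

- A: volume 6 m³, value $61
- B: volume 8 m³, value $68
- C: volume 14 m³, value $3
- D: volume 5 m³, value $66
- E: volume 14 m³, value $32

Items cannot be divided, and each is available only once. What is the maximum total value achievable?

Check high-value combinations within 14 m³:
- B+D: volume 8+5=13, value 68+66=134
- A+B: volume 6+8=14, value 61+68=129
- A+D: volume 6+5=11, value 61+66=127
Best: $134.

$134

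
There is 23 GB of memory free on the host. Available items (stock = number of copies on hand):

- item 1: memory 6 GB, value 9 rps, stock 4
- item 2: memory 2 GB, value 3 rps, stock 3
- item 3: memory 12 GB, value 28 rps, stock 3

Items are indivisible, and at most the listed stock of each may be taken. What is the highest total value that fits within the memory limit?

Best selections within memory 23 and stock limits:
- 1×item 1 + 2×item 2 + 1×item 3: memory 22, value 43
- 1×item 1 + 1×item 2 + 1×item 3: memory 20, value 40
- 3×item 2 + 1×item 3: memory 18, value 37
- 1×item 1 + 1×item 3: memory 18, value 37
Best: 43 rps.

43 rps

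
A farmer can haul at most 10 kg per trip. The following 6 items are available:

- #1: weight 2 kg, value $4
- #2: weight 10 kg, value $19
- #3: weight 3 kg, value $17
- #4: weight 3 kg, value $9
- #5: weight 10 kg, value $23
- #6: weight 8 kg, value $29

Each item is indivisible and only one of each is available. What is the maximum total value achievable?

Check high-value combinations within 10 kg:
- #1+#6: weight 2+8=10, value 4+29=33
- #1+#3+#4: weight 2+3+3=8, value 4+17+9=30
- #6: weight 8, value 29
- #3+#4: weight 3+3=6, value 17+9=26
- #5: weight 10, value 23
Best: $33.

$33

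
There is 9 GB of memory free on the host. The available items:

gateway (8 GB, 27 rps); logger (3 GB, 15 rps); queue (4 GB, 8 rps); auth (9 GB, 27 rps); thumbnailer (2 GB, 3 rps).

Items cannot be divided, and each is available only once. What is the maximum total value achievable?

27 rps

This is a 0/1 knapsack; check combinations near the capacity.
- gateway: memory 8, value 27
- auth: memory 9, value 27
- logger+queue+thumbnailer: memory 3+4+2=9, value 15+8+3=26
- logger+queue: memory 3+4=7, value 15+8=23
Best: 27 rps.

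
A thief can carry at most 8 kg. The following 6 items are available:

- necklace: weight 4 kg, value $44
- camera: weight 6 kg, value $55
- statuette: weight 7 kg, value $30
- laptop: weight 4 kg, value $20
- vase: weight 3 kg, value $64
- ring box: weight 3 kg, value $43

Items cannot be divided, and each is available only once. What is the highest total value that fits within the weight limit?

$108

Check high-value combinations within 8 kg:
- necklace+vase: weight 4+3=7, value 44+64=108
- vase+ring box: weight 3+3=6, value 64+43=107
- necklace+ring box: weight 4+3=7, value 44+43=87
- laptop+vase: weight 4+3=7, value 20+64=84
Best: $108.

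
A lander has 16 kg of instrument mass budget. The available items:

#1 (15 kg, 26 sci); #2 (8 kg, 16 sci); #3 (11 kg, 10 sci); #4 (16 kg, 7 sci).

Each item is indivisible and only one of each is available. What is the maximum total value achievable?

26 sci

This is a 0/1 knapsack; check combinations near the capacity.
- #1: mass 15, value 26
- #2: mass 8, value 16
- #3: mass 11, value 10
- #4: mass 16, value 7
Best: 26 sci.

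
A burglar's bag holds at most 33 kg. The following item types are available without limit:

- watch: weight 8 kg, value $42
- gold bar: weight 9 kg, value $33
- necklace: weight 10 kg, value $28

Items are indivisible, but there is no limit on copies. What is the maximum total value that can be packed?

$168

Best value-per-unit is watch at 42/8, and filling with it alone uses weight 4×8=32. No mix of the others beats 4×42 = 168.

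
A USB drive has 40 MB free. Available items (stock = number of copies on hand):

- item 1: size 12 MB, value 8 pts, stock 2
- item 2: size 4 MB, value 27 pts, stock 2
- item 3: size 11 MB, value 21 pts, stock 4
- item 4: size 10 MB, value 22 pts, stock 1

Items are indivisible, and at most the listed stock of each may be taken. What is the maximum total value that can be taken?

118 pts

Top feasible selections:
- 2×item 2 + 2×item 3 + 1×item 4: size 40, value 118
- 2×item 2 + 1×item 3 + 1×item 4: size 29, value 97
- 2×item 2 + 2×item 3: size 30, value 96
- 1×item 2 + 2×item 3 + 1×item 4: size 36, value 91
Best: 118 pts.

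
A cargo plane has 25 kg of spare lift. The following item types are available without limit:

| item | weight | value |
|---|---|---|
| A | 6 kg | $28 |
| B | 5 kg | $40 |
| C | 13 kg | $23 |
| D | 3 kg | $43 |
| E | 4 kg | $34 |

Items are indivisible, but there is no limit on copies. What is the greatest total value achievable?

$344

Best value-per-unit is D at 43/3, and filling with it alone uses weight 8×3=24. No mix of the others beats 8×43 = 344.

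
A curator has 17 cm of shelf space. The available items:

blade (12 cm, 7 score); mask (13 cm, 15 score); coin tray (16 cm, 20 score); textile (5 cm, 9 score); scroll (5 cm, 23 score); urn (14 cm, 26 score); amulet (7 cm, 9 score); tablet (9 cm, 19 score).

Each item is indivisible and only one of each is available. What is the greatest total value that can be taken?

Check high-value combinations within 17 cm:
- scroll+tablet: length 5+9=14, value 23+19=42
- textile+scroll+amulet: length 5+5+7=17, value 9+23+9=41
- textile+scroll: length 5+5=10, value 9+23=32
- scroll+amulet: length 5+7=12, value 23+9=32
- blade+scroll: length 12+5=17, value 7+23=30
Best: 42 score.

42 score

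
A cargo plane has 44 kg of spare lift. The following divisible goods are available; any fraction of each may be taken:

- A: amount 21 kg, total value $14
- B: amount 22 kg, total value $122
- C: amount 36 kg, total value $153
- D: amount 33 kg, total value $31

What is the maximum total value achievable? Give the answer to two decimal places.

215.50

Take in order of value per unit:
- B (122/22 per unit): all 22 → value 122, running total 122.00
- C (153/36 per unit): 22 of 36 → value 22×153/36 = 93.5000, running total 215.50
Total 215.50.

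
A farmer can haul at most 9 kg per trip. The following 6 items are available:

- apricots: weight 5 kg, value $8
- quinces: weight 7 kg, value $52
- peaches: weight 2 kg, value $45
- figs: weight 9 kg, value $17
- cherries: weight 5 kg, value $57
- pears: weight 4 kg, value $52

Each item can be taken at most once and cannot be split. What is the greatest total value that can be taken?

Check high-value combinations within 9 kg:
- cherries+pears: weight 5+4=9, value 57+52=109
- peaches+cherries: weight 2+5=7, value 45+57=102
- peaches+pears: weight 2+4=6, value 45+52=97
- quinces+peaches: weight 7+2=9, value 52+45=97
- apricots+pears: weight 5+4=9, value 8+52=60
Best: $109.

$109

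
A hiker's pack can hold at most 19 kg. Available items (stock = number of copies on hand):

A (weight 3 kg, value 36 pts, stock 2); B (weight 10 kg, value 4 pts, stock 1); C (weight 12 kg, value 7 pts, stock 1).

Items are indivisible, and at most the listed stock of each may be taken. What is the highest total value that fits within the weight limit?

79 pts

Best selections within weight 19 and stock limits:
- 2×A + 1×C: weight 18, value 79
- 2×A + 1×B: weight 16, value 76
- 2×A: weight 6, value 72
- 1×A + 1×C: weight 15, value 43
Best: 79 pts.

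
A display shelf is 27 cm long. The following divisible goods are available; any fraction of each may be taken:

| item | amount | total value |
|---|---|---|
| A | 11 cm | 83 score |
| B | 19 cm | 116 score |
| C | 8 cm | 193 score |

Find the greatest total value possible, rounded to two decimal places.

324.84

Take in order of value per unit:
- C (193/8 per unit): all 8 → value 193, running total 193.00
- A (83/11 per unit): all 11 → value 83, running total 276.00
- B (116/19 per unit): 8 of 19 → value 8×116/19 = 48.8421, running total 324.84
Total 324.84.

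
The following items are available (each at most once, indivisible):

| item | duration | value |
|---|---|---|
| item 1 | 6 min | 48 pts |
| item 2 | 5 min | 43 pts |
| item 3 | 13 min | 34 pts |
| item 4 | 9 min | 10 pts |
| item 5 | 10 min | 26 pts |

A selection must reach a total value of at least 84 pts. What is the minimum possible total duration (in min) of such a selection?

11

Subsets with value ≥ 84, sorted by total duration:
- item 1+item 2: duration 11, value 91
- item 1+item 2+item 4: duration 20, value 101
- item 1+item 2+item 5: duration 21, value 117
Minimum duration: 11 min.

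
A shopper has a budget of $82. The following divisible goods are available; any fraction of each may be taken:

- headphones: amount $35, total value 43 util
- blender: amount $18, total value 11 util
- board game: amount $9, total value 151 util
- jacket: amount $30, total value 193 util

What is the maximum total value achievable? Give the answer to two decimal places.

Take in order of value per unit:
- board game (151/9 per unit): all 9 → value 151, running total 151.00
- jacket (193/30 per unit): all 30 → value 193, running total 344.00
- headphones (43/35 per unit): all 35 → value 43, running total 387.00
- blender (11/18 per unit): 8 of 18 → value 8×11/18 = 4.8889, running total 391.89
Total 391.89.

391.89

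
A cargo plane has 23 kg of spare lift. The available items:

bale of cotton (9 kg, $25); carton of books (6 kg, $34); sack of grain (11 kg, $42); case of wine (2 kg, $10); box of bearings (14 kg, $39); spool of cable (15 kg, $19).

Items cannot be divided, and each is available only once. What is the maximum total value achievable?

This is a 0/1 knapsack; check combinations near the capacity.
- carton of books+sack of grain+case of wine: weight 6+11+2=19, value 34+42+10=86
- carton of books+case of wine+box of bearings: weight 6+2+14=22, value 34+10+39=83
- bale of cotton+sack of grain+case of wine: weight 9+11+2=22, value 25+42+10=77
- carton of books+sack of grain: weight 6+11=17, value 34+42=76
Best: $86.

$86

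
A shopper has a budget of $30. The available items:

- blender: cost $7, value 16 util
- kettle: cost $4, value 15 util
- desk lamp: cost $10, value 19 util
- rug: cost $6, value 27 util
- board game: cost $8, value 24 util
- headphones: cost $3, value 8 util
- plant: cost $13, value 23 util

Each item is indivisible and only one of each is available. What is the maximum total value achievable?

Check high-value combinations within $30:
- blender+kettle+rug+board game+headphones: cost 7+4+6+8+3=28, value 16+15+27+24+8=90
- kettle+desk lamp+rug+board game: cost 4+10+6+8=28, value 15+19+27+24=85
- blender+kettle+desk lamp+rug+headphones: cost 7+4+10+6+3=30, value 16+15+19+27+8=85
Best: 90 util.

90 util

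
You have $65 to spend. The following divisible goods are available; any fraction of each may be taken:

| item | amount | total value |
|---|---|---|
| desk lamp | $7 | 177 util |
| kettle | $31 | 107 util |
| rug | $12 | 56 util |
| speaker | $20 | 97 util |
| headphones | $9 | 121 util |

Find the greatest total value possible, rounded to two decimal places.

509.68

Take in order of value per unit:
- desk lamp (177/7 per unit): all 7 → value 177, running total 177.00
- headphones (121/9 per unit): all 9 → value 121, running total 298.00
- speaker (97/20 per unit): all 20 → value 97, running total 395.00
- rug (56/12 per unit): all 12 → value 56, running total 451.00
- kettle (107/31 per unit): 17 of 31 → value 17×107/31 = 58.6774, running total 509.68
Total 509.68.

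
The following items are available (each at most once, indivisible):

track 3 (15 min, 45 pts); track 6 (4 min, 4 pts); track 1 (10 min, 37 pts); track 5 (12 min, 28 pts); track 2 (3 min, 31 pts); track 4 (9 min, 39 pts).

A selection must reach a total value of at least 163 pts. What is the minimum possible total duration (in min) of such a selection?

49

Subsets with value ≥ 163, sorted by total duration:
- track 3+track 1+track 5+track 2+track 4: duration 49, value 180
- track 3+track 6+track 1+track 5+track 2+track 4: duration 53, value 184
Minimum duration: 49 min.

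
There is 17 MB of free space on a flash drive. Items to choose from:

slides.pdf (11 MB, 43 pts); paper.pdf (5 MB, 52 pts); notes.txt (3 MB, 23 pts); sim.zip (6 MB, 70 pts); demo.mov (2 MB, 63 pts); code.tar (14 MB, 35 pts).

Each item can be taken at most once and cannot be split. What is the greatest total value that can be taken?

Check high-value combinations within 17 MB:
- paper.pdf+notes.txt+sim.zip+demo.mov: size 5+3+6+2=16, value 52+23+70+63=208
- paper.pdf+sim.zip+demo.mov: size 5+6+2=13, value 52+70+63=185
- notes.txt+sim.zip+demo.mov: size 3+6+2=11, value 23+70+63=156
- paper.pdf+notes.txt+sim.zip: size 5+3+6=14, value 52+23+70=145
Best: 208 pts.

208 pts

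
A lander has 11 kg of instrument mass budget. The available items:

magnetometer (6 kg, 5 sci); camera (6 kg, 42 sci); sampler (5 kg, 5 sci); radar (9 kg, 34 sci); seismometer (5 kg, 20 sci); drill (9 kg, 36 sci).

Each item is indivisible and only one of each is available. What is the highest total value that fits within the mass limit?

62 sci

Check high-value combinations within 11 kg:
- camera+seismometer: mass 6+5=11, value 42+20=62
- camera+sampler: mass 6+5=11, value 42+5=47
- camera: mass 6, value 42
Best: 62 sci.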